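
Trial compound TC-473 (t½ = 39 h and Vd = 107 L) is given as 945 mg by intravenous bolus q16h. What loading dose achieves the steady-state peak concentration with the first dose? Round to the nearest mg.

3818 mg

f = (1/2)^(16/39) ≈ 0.752490; accumulation ratio R = 1/(1−f) ≈ 4.04024.
Loading dose to hit Cmax,ss on first dose: D_load = D_maint·R ≈ 945 × 4.04024 ≈ 3818.03 mg.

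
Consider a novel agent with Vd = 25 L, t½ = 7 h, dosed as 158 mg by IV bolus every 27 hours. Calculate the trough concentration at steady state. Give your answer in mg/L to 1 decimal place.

0.5 mg/L

k = ln2/t½ = ln2/7 ≈ 0.099021 h⁻¹; fraction remaining f = e^(−kτ) = e^(−0.099021×27) ≈ 0.0690.
Single-dose peak C₀ = D/Vd = 158/25 ≈ 6.320 mg/L.
Steady-state trough Cmin,ss = C₀·f/(1−f) ≈ 6.320 × 0.0690/0.9310 ≈ 0.468 mg/L.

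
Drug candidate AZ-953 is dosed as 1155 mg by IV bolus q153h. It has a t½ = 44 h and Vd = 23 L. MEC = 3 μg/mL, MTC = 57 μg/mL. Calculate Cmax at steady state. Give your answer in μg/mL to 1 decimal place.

55.2 μg/mL

τ/t½ = 153/44 ≈ 3.4773, so fraction remaining f = (1/2)^(153/44) ≈ 0.0898.
At steady state, accumulation factor R = 1/(1 − e^(−kτ)) ≈ 1.0987.
Each bolus raises the concentration by D/Vd = 1155/23 ≈ 50.217 μg/mL.
Steady-state peak Cmax,ss = C₀·R ≈ 50.217 × 1.0987 ≈ 55.173 μg/mL.
Peak 55.2 μg/mL vs MTC 57 μg/mL: below toxic threshold.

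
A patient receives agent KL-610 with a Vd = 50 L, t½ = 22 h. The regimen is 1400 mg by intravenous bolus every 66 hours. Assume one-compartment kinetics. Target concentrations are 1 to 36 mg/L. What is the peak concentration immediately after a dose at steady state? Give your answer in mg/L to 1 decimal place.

32.0 mg/L

τ = 66 h = 3 half-lives, so f = (1/2)^3 = 0.125.
Accumulation ratio R = 1/(1 − f) = 1/0.875 = 8/7.
Single-dose peak C₀ = D/Vd = 1400/50 = 28 mg/L.
Steady-state peak Cmax,ss = C₀·R = 28 × 8/7 ≈ 32.000 mg/L.
Peak 32.0 mg/L vs MTC 36 mg/L: below toxic threshold.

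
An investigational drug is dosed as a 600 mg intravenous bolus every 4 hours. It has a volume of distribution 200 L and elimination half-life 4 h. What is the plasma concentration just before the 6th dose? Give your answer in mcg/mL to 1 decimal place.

2.9 mcg/mL

f = (1/2)^(τ/t½) = (1/2)^(4/4) ≈ 0.5000.
C₀ = D/Vd = 600/200 ≈ 3.000 mcg/mL.
Before the 6th dose, 5 doses have been given. Superposition: Cmin = C₀·(f + f² + … + f^5).
≈ 3.000 × (0.5000 + 0.2500 + 0.1250 + 0.0625 + 0.0313) ≈ 3.000 × 0.9688 ≈ 2.906 mcg/mL.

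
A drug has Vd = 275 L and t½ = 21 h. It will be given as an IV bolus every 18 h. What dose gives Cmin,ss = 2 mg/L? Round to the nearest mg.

τ/t½ = 18/21 ≈ 0.85714, so f = (1/2)^(18/21) ≈ 0.552045.
Cmin,ss = (D/Vd)·f/(1−f), so D = Cmin,ss·Vd·(1−f)/f.
D = 2 × 275 × (1−f)/f ≈ 2 × 275 × 0.81145 ≈ 446.30 mg.

446 mg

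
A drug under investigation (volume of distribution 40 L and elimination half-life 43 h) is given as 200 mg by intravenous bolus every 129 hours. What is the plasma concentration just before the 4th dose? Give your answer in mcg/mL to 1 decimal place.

0.7 mcg/mL

f = (1/2)^(τ/t½) = (1/2)^(129/43) ≈ 0.1250.
C₀ = D/Vd = 200/40 ≈ 5.000 mcg/mL.
Before the 4th dose, 3 doses have been given. Superposition: Cmin = C₀·(f + f² + … + f^3).
≈ 5.000 × (0.1250 + 0.0156 + 0.0020) ≈ 5.000 × 0.1426 ≈ 0.713 mcg/mL.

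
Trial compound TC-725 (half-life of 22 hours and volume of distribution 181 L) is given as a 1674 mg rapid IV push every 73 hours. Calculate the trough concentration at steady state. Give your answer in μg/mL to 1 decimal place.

τ/t½ = 73/22 ≈ 3.3182, so fraction remaining f = (1/2)^(73/22) ≈ 0.1003.
Each bolus raises the concentration by D/Vd = 1674/181 ≈ 9.249 μg/mL.
Steady-state trough Cmin,ss = C₀·f/(1−f) ≈ 9.249 × 0.1003/0.8997 ≈ 1.031 μg/mL.

1.0 μg/mL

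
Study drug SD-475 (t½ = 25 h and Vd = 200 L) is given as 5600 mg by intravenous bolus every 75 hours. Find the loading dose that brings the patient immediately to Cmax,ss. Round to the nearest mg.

f = (1/2)^(75/25) ≈ 0.125000; accumulation ratio R = 1/(1−f) ≈ 1.14286.
Loading dose to hit Cmax,ss on first dose: D_load = D_maint·R ≈ 5600 × 1.14286 ≈ 6400.02 mg.

6400 mg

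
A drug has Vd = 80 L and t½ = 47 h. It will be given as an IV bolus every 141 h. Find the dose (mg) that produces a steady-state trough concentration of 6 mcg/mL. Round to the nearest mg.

3360 mg

τ/t½ = 141/47 ≈ 3, so f = (1/2)^(141/47) ≈ 0.125000.
Cmin,ss = (D/Vd)·f/(1−f), so D = Cmin,ss·Vd·(1−f)/f.
D = 6 × 80 × (1−f)/f ≈ 6 × 80 × 7.00000 ≈ 3360.00 mg.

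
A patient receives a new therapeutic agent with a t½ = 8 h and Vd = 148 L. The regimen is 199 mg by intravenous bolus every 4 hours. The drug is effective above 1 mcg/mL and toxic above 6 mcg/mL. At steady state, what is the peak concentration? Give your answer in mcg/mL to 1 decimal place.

k = ln2/t½ = ln2/8 ≈ 0.086643 h⁻¹; fraction remaining f = e^(−kτ) = e^(−0.086643×4) ≈ 0.7071.
Accumulation ratio R = 1/(1 − f) ≈ 1/0.2929 ≈ 3.4141.
Each bolus raises the concentration by D/Vd = 199/148 ≈ 1.345 mcg/mL.
Steady-state peak Cmax,ss = C₀·R ≈ 1.345 × 3.4141 ≈ 4.592 mcg/mL.
Peak 4.6 mcg/mL vs MTC 6 mcg/mL: below toxic threshold.

4.6 mcg/mL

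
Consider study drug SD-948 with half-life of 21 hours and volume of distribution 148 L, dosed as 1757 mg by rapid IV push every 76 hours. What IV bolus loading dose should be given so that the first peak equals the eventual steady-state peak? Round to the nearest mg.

1913 mg

f = (1/2)^(76/21) ≈ 0.081388; accumulation ratio R = 1/(1−f) ≈ 1.08860.
Loading dose to hit Cmax,ss on first dose: D_load = D_maint·R ≈ 1757 × 1.08860 ≈ 1912.67 mg.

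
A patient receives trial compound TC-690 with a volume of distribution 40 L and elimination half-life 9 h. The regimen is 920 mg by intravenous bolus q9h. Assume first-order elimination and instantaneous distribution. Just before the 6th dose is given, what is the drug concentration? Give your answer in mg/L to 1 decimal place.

f = (1/2)^(τ/t½) = (1/2)^(9/9) ≈ 0.5000.
C₀ = D/Vd = 920/40 ≈ 23.000 mg/L.
Before the 6th dose, 5 doses have been given. Superposition: Cmin = C₀·(f + f² + … + f^5).
≈ 23.000 × (0.5000 + 0.2500 + 0.1250 + 0.0625 + 0.0313) ≈ 23.000 × 0.9688 ≈ 22.282 mg/L.

22.3 mg/L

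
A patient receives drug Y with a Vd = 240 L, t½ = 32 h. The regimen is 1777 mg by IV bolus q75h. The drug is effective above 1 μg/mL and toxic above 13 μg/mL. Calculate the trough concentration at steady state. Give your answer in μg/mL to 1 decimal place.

1.8 μg/mL

k = ln2/t½ = ln2/32 ≈ 0.021661 h⁻¹; fraction remaining f = e^(−kτ) = e^(−0.021661×75) ≈ 0.1970.
At steady state, accumulation factor R = 1/(1 − e^(−kτ)) ≈ 1.2453.
Each bolus raises the concentration by D/Vd = 1777/240 ≈ 7.404 μg/mL.
Steady-state peak Cmax,ss = C₀·R ≈ 7.404 × 1.2453 ≈ 9.220 μg/mL.
One interval later, Cmin,ss = Cmax,ss·e^(−kτ) ≈ 9.220 × 0.1970 ≈ 1.816 μg/mL.
Trough 1.8 μg/mL vs MEC 1 μg/mL: adequate.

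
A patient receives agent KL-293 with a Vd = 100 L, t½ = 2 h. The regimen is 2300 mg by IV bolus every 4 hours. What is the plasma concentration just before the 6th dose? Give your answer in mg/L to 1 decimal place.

7.7 mg/L

f = (1/2)^(τ/t½) = (1/2)^(4/2) ≈ 0.2500.
C₀ = D/Vd = 2300/100 ≈ 23.000 mg/L.
Before the 6th dose, 5 doses have been given. Superposition: Cmin = C₀·(f + f² + … + f^5).
≈ 23.000 × (0.2500 + 0.0625 + 0.0156 + 0.0039 + 0.0010) ≈ 23.000 × 0.3330 ≈ 7.659 mg/L.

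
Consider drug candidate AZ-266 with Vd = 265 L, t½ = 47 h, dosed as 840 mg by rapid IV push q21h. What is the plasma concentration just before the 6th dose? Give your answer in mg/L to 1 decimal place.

6.9 mg/L

f = (1/2)^(τ/t½) = (1/2)^(21/47) ≈ 0.7337.
C₀ = D/Vd = 840/265 ≈ 3.170 mg/L.
Before the 6th dose, 5 doses have been given. Superposition: Cmin = C₀·(f + f² + … + f^5).
≈ 3.170 × (0.7337 + 0.5383 + 0.3950 + 0.2898 + 0.2126) ≈ 3.170 × 2.1694 ≈ 6.877 mg/L.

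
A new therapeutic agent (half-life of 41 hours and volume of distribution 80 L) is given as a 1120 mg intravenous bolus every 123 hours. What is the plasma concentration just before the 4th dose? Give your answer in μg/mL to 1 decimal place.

2.0 μg/mL

f = (1/2)^(τ/t½) = (1/2)^(123/41) ≈ 0.1250.
C₀ = D/Vd = 1120/80 ≈ 14.000 μg/mL.
Before the 4th dose, 3 doses have been given. Superposition: Cmin = C₀·(f + f² + … + f^3).
≈ 14.000 × (0.1250 + 0.0156 + 0.0020) ≈ 14.000 × 0.1426 ≈ 1.996 μg/mL.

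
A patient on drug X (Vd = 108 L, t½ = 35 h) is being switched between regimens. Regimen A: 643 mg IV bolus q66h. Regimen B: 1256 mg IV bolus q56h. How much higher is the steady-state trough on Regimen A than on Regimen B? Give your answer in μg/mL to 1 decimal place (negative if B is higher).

-3.5 μg/mL

Regimen A: f = (1/2)^(66/35) ≈ 0.2706; Cmin,ss = (643/108)·f/(1−f) ≈ 2.209 μg/mL.
Regimen B: f = (1/2)^(56/35) ≈ 0.3299; Cmin,ss = (1256/108)·f/(1−f) ≈ 5.725 μg/mL.
Difference ≈ 2.209 − 5.725 ≈ -3.516 μg/mL.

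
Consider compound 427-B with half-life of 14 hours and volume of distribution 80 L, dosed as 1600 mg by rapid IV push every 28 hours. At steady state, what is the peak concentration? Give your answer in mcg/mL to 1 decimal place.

τ = 28 h = 2 half-lives, so f = (1/2)^2 = 0.25.
Accumulation ratio R = 1/(1 − f) = 1/0.75 = 4/3.
Single-dose peak C₀ = D/Vd = 1600/80 = 20 mcg/mL.
Steady-state peak Cmax,ss = C₀·R = 20 × 4/3 ≈ 26.667 mcg/mL.

26.7 mcg/mL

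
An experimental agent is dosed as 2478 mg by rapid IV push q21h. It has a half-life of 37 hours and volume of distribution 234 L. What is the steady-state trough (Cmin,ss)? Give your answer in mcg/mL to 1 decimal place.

22.0 mcg/mL

τ/t½ = 21/37 ≈ 0.56757, so fraction remaining f = (1/2)^(21/37) ≈ 0.6748.
Single-dose peak C₀ = D/Vd = 2478/234 ≈ 10.590 mcg/mL.
Steady-state trough Cmin,ss = C₀·f/(1−f) ≈ 10.590 × 0.6748/0.3252 ≈ 21.975 mcg/mL.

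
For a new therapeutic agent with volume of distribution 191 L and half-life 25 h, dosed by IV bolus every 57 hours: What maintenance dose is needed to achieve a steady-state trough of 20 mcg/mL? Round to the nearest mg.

14733 mg

τ/t½ = 57/25 ≈ 2.28, so f = (1/2)^(57/25) ≈ 0.205898.
Cmin,ss = (D/Vd)·f/(1−f), so D = Cmin,ss·Vd·(1−f)/f.
D = 20 × 191 × (1−f)/f ≈ 20 × 191 × 3.85677 ≈ 14732.86 mg.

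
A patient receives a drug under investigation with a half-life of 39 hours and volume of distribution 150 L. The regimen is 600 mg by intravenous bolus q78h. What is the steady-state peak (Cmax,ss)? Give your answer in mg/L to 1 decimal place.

τ = 78 h = 2 half-lives, so f = (1/2)^2 = 0.25.
At steady state, R = 1/(1 − 0.25) = 4/3.
Single-dose peak C₀ = D/Vd = 600/150 = 4 mg/L.
Steady-state peak Cmax,ss = C₀·R = 4 × 4/3 ≈ 5.333 mg/L.

5.3 mg/L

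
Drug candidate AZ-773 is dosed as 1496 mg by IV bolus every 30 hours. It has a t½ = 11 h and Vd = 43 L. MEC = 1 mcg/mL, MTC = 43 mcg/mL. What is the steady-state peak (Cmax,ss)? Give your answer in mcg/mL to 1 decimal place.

41.0 mcg/mL

τ/t½ = 30/11 ≈ 2.7273, so fraction remaining f = (1/2)^(30/11) ≈ 0.1510.
At steady state, accumulation factor R = 1/(1 − e^(−kτ)) ≈ 1.1779.
Single-dose peak C₀ = D/Vd = 1496/43 ≈ 34.791 mcg/mL.
Steady-state peak Cmax,ss = C₀·R ≈ 34.791 × 1.1779 ≈ 40.980 mcg/mL.
Peak 41.0 mcg/mL vs MTC 43 mcg/mL: below toxic threshold.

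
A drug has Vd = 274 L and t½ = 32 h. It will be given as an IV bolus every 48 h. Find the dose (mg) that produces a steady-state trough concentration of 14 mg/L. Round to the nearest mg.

7014 mg

τ/t½ = 48/32 ≈ 1.5, so f = (1/2)^(48/32) ≈ 0.353553.
Cmin,ss = (D/Vd)·f/(1−f), so D = Cmin,ss·Vd·(1−f)/f.
D = 14 × 274 × (1−f)/f ≈ 14 × 274 × 1.82843 ≈ 7013.86 mg.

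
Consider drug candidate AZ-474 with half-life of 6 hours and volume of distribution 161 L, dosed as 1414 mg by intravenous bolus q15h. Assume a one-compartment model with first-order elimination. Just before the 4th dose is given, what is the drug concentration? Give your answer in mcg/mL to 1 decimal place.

1.9 mcg/mL

f = (1/2)^(τ/t½) = (1/2)^(15/6) ≈ 0.1768.
C₀ = D/Vd = 1414/161 ≈ 8.783 mcg/mL.
Before the 4th dose, 3 doses have been given. Superposition: Cmin = C₀·(f + f² + … + f^3).
≈ 8.783 × (0.1768 + 0.0313 + 0.0055) ≈ 8.783 × 0.2136 ≈ 1.876 mcg/mL.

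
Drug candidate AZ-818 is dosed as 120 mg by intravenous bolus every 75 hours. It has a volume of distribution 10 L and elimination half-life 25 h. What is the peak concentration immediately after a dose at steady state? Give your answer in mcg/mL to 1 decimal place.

13.7 mcg/mL

τ = 75 h = 3 half-lives, so f = (1/2)^3 = 0.125.
Accumulation ratio R = 1/(1 − f) = 1/0.875 = 8/7.
Single-dose peak C₀ = D/Vd = 120/10 = 12 mcg/mL.
Steady-state peak Cmax,ss = C₀·R = 12 × 8/7 ≈ 13.714 mcg/mL.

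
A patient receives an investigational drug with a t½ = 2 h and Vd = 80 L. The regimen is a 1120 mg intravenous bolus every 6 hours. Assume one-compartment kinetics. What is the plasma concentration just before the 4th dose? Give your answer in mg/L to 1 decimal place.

f = (1/2)^(τ/t½) = (1/2)^(6/2) ≈ 0.1250.
C₀ = D/Vd = 1120/80 ≈ 14.000 mg/L.
Before the 4th dose, 3 doses have been given. Superposition: Cmin = C₀·(f + f² + … + f^3).
≈ 14.000 × (0.1250 + 0.0156 + 0.0020) ≈ 14.000 × 0.1426 ≈ 1.996 mg/L.

2.0 mg/L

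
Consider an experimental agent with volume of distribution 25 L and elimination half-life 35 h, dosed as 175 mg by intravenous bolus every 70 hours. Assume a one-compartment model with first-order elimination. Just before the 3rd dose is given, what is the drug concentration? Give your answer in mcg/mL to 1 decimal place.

2.2 mcg/mL

f = (1/2)^(τ/t½) = (1/2)^(70/35) ≈ 0.2500.
C₀ = D/Vd = 175/25 ≈ 7.000 mcg/mL.
Before the 3rd dose, 2 doses have been given. Superposition: Cmin = C₀·(f + f²).
≈ 7.000 × (0.2500 + 0.0625) ≈ 7.000 × 0.3125 ≈ 2.188 mcg/mL.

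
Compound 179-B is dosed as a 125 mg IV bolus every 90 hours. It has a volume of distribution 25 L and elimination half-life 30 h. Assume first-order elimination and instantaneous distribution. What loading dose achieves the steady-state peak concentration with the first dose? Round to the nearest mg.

143 mg

f = (1/2)^(90/30) ≈ 0.125000; accumulation ratio R = 1/(1−f) ≈ 1.14286.
Loading dose to hit Cmax,ss on first dose: D_load = D_maint·R ≈ 125 × 1.14286 ≈ 142.86 mg.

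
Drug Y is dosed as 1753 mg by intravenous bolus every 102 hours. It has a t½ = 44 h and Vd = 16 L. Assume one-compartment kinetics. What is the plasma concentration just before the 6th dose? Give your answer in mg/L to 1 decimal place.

27.5 mg/L

f = (1/2)^(τ/t½) = (1/2)^(102/44) ≈ 0.2005.
C₀ = D/Vd = 1753/16 ≈ 109.562 mg/L.
Before the 6th dose, 5 doses have been given. Superposition: Cmin = C₀·(f + f² + … + f^5).
≈ 109.562 × (0.2005 + 0.0402 + 0.0081 + 0.0016 + 0.0003) ≈ 109.562 × 0.2507 ≈ 27.467 mg/L.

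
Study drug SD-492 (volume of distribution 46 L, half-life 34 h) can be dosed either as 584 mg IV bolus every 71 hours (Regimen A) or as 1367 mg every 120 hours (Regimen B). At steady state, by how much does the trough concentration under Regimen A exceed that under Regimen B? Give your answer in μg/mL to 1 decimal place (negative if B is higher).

Regimen A: f = (1/2)^(71/34) ≈ 0.2352; Cmin,ss = (584/46)·f/(1−f) ≈ 3.904 μg/mL.
Regimen B: f = (1/2)^(120/34) ≈ 0.0866; Cmin,ss = (1367/46)·f/(1−f) ≈ 2.818 μg/mL.
Difference ≈ 3.904 − 2.818 ≈ 1.086 μg/mL.

1.1 μg/mL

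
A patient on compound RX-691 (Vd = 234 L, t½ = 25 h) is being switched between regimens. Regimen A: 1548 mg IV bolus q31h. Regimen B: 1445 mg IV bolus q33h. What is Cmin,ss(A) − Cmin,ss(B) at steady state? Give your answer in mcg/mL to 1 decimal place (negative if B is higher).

0.7 mcg/mL

Regimen A: f = (1/2)^(31/25) ≈ 0.4234; Cmin,ss = (1548/234)·f/(1−f) ≈ 4.858 mcg/mL.
Regimen B: f = (1/2)^(33/25) ≈ 0.4005; Cmin,ss = (1445/234)·f/(1−f) ≈ 4.125 mcg/mL.
Difference ≈ 4.858 − 4.125 ≈ 0.733 mcg/mL.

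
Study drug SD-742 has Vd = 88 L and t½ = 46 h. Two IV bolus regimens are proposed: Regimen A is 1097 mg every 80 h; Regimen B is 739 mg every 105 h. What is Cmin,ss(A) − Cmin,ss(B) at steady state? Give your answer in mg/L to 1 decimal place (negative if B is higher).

Regimen A: f = (1/2)^(80/46) ≈ 0.2996; Cmin,ss = (1097/88)·f/(1−f) ≈ 5.332 mg/L.
Regimen B: f = (1/2)^(105/46) ≈ 0.2055; Cmin,ss = (739/88)·f/(1−f) ≈ 2.172 mg/L.
Difference ≈ 5.332 − 2.172 ≈ 3.160 mg/L.

3.2 mg/L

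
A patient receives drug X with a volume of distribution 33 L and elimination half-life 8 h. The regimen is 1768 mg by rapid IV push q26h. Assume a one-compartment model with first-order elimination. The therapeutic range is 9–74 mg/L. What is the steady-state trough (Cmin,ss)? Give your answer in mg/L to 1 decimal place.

6.3 mg/L

τ/t½ = 26/8 ≈ 3.25, so fraction remaining f = (1/2)^(26/8) ≈ 0.1051.
Accumulation ratio R = 1/(1 − f) ≈ 1/0.8949 ≈ 1.1174.
Each bolus raises the concentration by D/Vd = 1768/33 ≈ 53.576 mg/L.
Steady-state peak Cmax,ss = C₀·R ≈ 53.576 × 1.1174 ≈ 59.866 mg/L.
Steady-state trough Cmin,ss = Cmax,ss·f ≈ 59.866 × 0.1051 ≈ 6.292 mg/L.
Trough 6.3 mg/L vs MEC 9 mg/L: subtherapeutic.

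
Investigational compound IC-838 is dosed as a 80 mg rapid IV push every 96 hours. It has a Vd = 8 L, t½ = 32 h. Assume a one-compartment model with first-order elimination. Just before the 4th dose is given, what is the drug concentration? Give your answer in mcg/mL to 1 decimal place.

1.4 mcg/mL

f = (1/2)^(τ/t½) = (1/2)^(96/32) ≈ 0.1250.
C₀ = D/Vd = 80/8 ≈ 10.000 mcg/mL.
Before the 4th dose, 3 doses have been given. Superposition: Cmin = C₀·(f + f² + … + f^3).
≈ 10.000 × (0.1250 + 0.0156 + 0.0020) ≈ 10.000 × 0.1426 ≈ 1.426 mcg/mL.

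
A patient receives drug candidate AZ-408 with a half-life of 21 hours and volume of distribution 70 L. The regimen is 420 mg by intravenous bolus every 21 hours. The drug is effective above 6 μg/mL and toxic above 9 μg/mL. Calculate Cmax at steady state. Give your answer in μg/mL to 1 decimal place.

τ = 21 h = 1 half-life, so f = (1/2)^1 = 0.5.
Accumulation ratio R = 1/(1 − f) = 1/0.5 = 2/1.
Single-dose peak C₀ = D/Vd = 420/70 = 6 μg/mL.
Steady-state peak Cmax,ss = C₀·R = 6 × 2/1 ≈ 12.000 μg/mL.
Peak 12.0 μg/mL vs MTC 9 μg/mL: exceeds toxic threshold.

12.0 μg/mL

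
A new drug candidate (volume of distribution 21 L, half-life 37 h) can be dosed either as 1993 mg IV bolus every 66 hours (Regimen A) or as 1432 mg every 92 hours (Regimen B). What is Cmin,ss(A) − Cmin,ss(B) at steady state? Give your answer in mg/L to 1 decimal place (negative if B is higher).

24.0 mg/L

Regimen A: f = (1/2)^(66/37) ≈ 0.2904; Cmin,ss = (1993/21)·f/(1−f) ≈ 38.839 mg/L.
Regimen B: f = (1/2)^(92/37) ≈ 0.1784; Cmin,ss = (1432/21)·f/(1−f) ≈ 14.807 mg/L.
Difference ≈ 38.839 − 14.807 ≈ 24.032 mg/L.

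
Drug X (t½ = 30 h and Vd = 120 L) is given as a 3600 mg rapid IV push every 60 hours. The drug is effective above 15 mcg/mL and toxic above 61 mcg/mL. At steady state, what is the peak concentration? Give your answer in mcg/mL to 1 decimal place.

40.0 mcg/mL

τ = 60 h = 2 half-lives, so f = (1/2)^2 = 0.25.
Accumulation ratio R = 1/(1 − f) = 1/0.75 = 4/3.
Single-dose peak C₀ = D/Vd = 3600/120 = 30 mcg/mL.
Steady-state peak Cmax,ss = C₀·R = 30 × 4/3 ≈ 40.000 mcg/mL.
Peak 40.0 mcg/mL vs MTC 61 mcg/mL: below toxic threshold.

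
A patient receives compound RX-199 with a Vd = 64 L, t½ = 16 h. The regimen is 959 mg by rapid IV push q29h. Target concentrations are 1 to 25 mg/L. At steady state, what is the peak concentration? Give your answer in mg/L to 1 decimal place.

20.9 mg/L

Over one 29-h interval, 29/16 ≈ 1.8125 half-lives elapse, leaving f ≈ 0.2847 of each dose.
At steady state, accumulation factor R = 1/(1 − e^(−kτ)) ≈ 1.3980.
Single-dose peak C₀ = D/Vd = 959/64 ≈ 14.984 mg/L.
Steady-state peak Cmax,ss = C₀·R ≈ 14.984 × 1.3980 ≈ 20.948 mg/L.
Peak 20.9 mg/L vs MTC 25 mg/L: below toxic threshold.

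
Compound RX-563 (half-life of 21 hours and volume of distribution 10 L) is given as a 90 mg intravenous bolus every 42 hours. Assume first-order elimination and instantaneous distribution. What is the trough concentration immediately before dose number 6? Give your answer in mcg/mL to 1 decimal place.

f = (1/2)^(τ/t½) = (1/2)^(42/21) ≈ 0.2500.
C₀ = D/Vd = 90/10 ≈ 9.000 mcg/mL.
Before the 6th dose, 5 doses have been given. Superposition: Cmin = C₀·(f + f² + … + f^5).
≈ 9.000 × (0.2500 + 0.0625 + 0.0156 + 0.0039 + 0.0010) ≈ 9.000 × 0.3330 ≈ 2.997 mcg/mL.

3.0 mcg/mL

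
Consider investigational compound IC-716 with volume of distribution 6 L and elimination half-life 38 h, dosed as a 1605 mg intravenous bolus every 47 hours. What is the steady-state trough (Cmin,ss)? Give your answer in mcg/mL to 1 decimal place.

197.2 mcg/mL

τ/t½ = 47/38 ≈ 1.2368, so fraction remaining f = (1/2)^(47/38) ≈ 0.4243.
Each bolus raises the concentration by D/Vd = 1605/6 ≈ 267.500 mcg/mL.
Steady-state trough Cmin,ss = C₀·f/(1−f) ≈ 267.500 × 0.4243/0.5757 ≈ 197.152 mcg/mL.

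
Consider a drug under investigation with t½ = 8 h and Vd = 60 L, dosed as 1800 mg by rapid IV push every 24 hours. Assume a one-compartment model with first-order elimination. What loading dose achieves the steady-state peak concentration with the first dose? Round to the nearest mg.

2057 mg

f = (1/2)^(24/8) ≈ 0.125000; accumulation ratio R = 1/(1−f) ≈ 1.14286.
Loading dose to hit Cmax,ss on first dose: D_load = D_maint·R ≈ 1800 × 1.14286 ≈ 2057.15 mg.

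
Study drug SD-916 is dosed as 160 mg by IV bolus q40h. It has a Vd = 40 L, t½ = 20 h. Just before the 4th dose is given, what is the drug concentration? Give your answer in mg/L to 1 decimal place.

f = (1/2)^(τ/t½) = (1/2)^(40/20) ≈ 0.2500.
C₀ = D/Vd = 160/40 ≈ 4.000 mg/L.
Before the 4th dose, 3 doses have been given. Superposition: Cmin = C₀·(f + f² + … + f^3).
≈ 4.000 × (0.2500 + 0.0625 + 0.0156) ≈ 4.000 × 0.3281 ≈ 1.312 mg/L.

1.3 mg/L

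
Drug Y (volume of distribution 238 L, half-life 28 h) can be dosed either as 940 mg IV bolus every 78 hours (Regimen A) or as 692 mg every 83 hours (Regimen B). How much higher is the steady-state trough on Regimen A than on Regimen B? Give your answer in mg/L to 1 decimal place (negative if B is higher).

Regimen A: f = (1/2)^(78/28) ≈ 0.1450; Cmin,ss = (940/238)·f/(1−f) ≈ 0.670 mg/L.
Regimen B: f = (1/2)^(83/28) ≈ 0.1281; Cmin,ss = (692/238)·f/(1−f) ≈ 0.427 mg/L.
Difference ≈ 0.670 − 0.427 ≈ 0.243 mg/L.

0.2 mg/L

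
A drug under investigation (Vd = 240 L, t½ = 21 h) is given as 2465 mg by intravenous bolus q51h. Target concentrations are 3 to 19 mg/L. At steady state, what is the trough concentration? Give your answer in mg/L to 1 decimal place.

Over one 51-h interval, 51/21 ≈ 2.4286 half-lives elapse, leaving f ≈ 0.1857 of each dose.
At steady state, accumulation factor R = 1/(1 − e^(−kτ)) ≈ 1.2280.
Single-dose peak C₀ = D/Vd = 2465/240 ≈ 10.271 mg/L.
Steady-state peak Cmax,ss = C₀·R ≈ 10.271 × 1.2280 ≈ 12.613 mg/L.
One interval later, Cmin,ss = Cmax,ss·e^(−kτ) ≈ 12.613 × 0.1857 ≈ 2.342 mg/L.
Trough 2.3 mg/L vs MEC 3 mg/L: subtherapeutic.

2.3 mg/L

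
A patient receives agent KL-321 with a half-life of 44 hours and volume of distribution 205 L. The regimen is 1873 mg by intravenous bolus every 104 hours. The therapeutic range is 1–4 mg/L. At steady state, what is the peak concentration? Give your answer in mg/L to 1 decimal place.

k = ln2/t½ = ln2/44 ≈ 0.015753 h⁻¹; fraction remaining f = e^(−kτ) = e^(−0.015753×104) ≈ 0.1943.
Accumulation ratio R = 1/(1 − f) ≈ 1/0.8057 ≈ 1.2412.
Each bolus raises the concentration by D/Vd = 1873/205 ≈ 9.137 mg/L.
Steady-state peak Cmax,ss = C₀·R ≈ 9.137 × 1.2412 ≈ 11.341 mg/L.
Peak 11.3 mg/L vs MTC 4 mg/L: exceeds toxic threshold.

11.3 mg/L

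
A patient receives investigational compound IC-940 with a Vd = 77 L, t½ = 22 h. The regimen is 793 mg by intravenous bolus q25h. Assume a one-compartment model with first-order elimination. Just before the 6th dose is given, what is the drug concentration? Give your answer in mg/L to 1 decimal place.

f = (1/2)^(τ/t½) = (1/2)^(25/22) ≈ 0.4549.
C₀ = D/Vd = 793/77 ≈ 10.299 mg/L.
Before the 6th dose, 5 doses have been given. Superposition: Cmin = C₀·(f + f² + … + f^5).
≈ 10.299 × (0.4549 + 0.2069 + 0.0941 + 0.0428 + 0.0195) ≈ 10.299 × 0.8182 ≈ 8.427 mg/L.

8.4 mg/L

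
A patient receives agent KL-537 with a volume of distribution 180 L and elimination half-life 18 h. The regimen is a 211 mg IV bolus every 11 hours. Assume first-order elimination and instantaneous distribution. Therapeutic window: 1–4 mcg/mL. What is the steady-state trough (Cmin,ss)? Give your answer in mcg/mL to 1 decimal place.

Over one 11-h interval, 11/18 ≈ 0.61111 half-lives elapse, leaving f ≈ 0.6547 of each dose.
At steady state, accumulation factor R = 1/(1 − e^(−kτ)) ≈ 2.8960.
Single-dose peak C₀ = D/Vd = 211/180 ≈ 1.172 mcg/mL.
Steady-state peak Cmax,ss = C₀·R ≈ 1.172 × 2.8960 ≈ 3.394 mcg/mL.
Steady-state trough Cmin,ss = Cmax,ss·f ≈ 3.394 × 0.6547 ≈ 2.222 mcg/mL.
Trough 2.2 mcg/mL vs MEC 1 mcg/mL: adequate.

2.2 mcg/mL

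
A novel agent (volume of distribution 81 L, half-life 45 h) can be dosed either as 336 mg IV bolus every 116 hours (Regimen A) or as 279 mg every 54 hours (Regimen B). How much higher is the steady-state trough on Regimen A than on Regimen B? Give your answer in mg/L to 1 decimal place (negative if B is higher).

Regimen A: f = (1/2)^(116/45) ≈ 0.1675; Cmin,ss = (336/81)·f/(1−f) ≈ 0.835 mg/L.
Regimen B: f = (1/2)^(54/45) ≈ 0.4353; Cmin,ss = (279/81)·f/(1−f) ≈ 2.655 mg/L.
Difference ≈ 0.835 − 2.655 ≈ -1.820 mg/L.

-1.8 mg/L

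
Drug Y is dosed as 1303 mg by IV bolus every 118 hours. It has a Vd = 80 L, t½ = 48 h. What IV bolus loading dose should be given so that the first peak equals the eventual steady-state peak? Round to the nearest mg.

1593 mg

f = (1/2)^(118/48) ≈ 0.181957; accumulation ratio R = 1/(1−f) ≈ 1.22243.
Loading dose to hit Cmax,ss on first dose: D_load = D_maint·R ≈ 1303 × 1.22243 ≈ 1592.83 mg.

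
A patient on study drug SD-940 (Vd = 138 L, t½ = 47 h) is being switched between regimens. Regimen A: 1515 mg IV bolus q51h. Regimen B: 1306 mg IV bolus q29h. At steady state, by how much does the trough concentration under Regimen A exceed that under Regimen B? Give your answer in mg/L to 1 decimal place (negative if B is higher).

Regimen A: f = (1/2)^(51/47) ≈ 0.4714; Cmin,ss = (1515/138)·f/(1−f) ≈ 9.790 mg/L.
Regimen B: f = (1/2)^(29/47) ≈ 0.6520; Cmin,ss = (1306/138)·f/(1−f) ≈ 17.731 mg/L.
Difference ≈ 9.790 − 17.731 ≈ -7.941 mg/L.

-7.9 mg/L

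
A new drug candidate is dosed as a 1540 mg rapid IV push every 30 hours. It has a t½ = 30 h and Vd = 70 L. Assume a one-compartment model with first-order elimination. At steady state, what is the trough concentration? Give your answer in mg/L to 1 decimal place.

22.0 mg/L

The dosing interval is 1 half-life, so f = 2^(−1) = 0.5.
At steady state, R = 1/(1 − 0.5) = 2/1.
Single-dose peak C₀ = D/Vd = 1540/70 = 22 mg/L.
Steady-state peak Cmax,ss = C₀·R = 22 × 2/1 ≈ 44.000 mg/L.
Steady-state trough Cmin,ss = Cmax,ss·f ≈ 44.000 × 0.5 ≈ 22.000 mg/L.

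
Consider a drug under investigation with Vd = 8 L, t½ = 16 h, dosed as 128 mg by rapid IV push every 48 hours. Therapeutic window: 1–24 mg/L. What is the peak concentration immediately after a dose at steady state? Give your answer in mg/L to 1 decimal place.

The dosing interval is 3 half-lives, so f = 2^(−3) = 0.125.
Accumulation ratio R = 1/(1 − f) = 1/0.875 = 8/7.
Single-dose peak C₀ = D/Vd = 128/8 = 16 mg/L.
Steady-state peak Cmax,ss = C₀·R = 16 × 8/7 ≈ 18.286 mg/L.
Peak 18.3 mg/L vs MTC 24 mg/L: below toxic threshold.

18.3 mg/L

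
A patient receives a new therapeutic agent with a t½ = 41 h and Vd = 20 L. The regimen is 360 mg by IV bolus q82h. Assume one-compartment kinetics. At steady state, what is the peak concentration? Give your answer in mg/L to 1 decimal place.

24.0 mg/L

τ = 82 h = 2 half-lives, so f = (1/2)^2 = 0.25.
Accumulation ratio R = 1/(1 − f) = 1/0.75 = 4/3.
Single-dose peak C₀ = D/Vd = 360/20 = 18 mg/L.
Steady-state peak Cmax,ss = C₀·R = 18 × 4/3 ≈ 24.000 mg/L.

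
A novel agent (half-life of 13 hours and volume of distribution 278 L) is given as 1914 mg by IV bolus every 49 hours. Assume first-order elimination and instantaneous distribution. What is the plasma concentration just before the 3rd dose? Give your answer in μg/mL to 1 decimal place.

f = (1/2)^(τ/t½) = (1/2)^(49/13) ≈ 0.0733.
C₀ = D/Vd = 1914/278 ≈ 6.885 μg/mL.
Before the 3rd dose, 2 doses have been given. Superposition: Cmin = C₀·(f + f²).
≈ 6.885 × (0.0733 + 0.0054) ≈ 6.885 × 0.0787 ≈ 0.542 μg/mL.

0.5 μg/mL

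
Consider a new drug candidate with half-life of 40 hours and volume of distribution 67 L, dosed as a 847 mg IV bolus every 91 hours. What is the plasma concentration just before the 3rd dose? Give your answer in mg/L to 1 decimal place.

f = (1/2)^(τ/t½) = (1/2)^(91/40) ≈ 0.2066.
C₀ = D/Vd = 847/67 ≈ 12.642 mg/L.
Before the 3rd dose, 2 doses have been given. Superposition: Cmin = C₀·(f + f²).
≈ 12.642 × (0.2066 + 0.0427) ≈ 12.642 × 0.2493 ≈ 3.152 mg/L.

3.2 mg/L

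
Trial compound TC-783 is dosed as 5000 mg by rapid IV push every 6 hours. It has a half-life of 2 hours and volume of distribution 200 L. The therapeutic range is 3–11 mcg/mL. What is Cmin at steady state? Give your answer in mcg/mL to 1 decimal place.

3.6 mcg/mL

τ = 6 h = 3 half-lives, so f = (1/2)^3 = 0.125.
Accumulation ratio R = 1/(1 − f) = 1/0.875 = 8/7.
Single-dose peak C₀ = D/Vd = 5000/200 = 25 mcg/mL.
Steady-state peak Cmax,ss = C₀·R = 25 × 8/7 ≈ 28.571 mcg/mL.
Steady-state trough Cmin,ss = Cmax,ss·f ≈ 28.571 × 0.125 ≈ 3.571 mcg/mL.
Trough 3.6 mcg/mL vs MEC 3 mcg/mL: adequate.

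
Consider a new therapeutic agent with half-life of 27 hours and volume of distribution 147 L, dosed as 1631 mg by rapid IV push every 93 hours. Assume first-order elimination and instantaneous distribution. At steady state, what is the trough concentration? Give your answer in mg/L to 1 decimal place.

1.1 mg/L

k = ln2/t½ = ln2/27 ≈ 0.025672 h⁻¹; fraction remaining f = e^(−kτ) = e^(−0.025672×93) ≈ 0.0919.
Each bolus raises the concentration by D/Vd = 1631/147 ≈ 11.095 mg/L.
Steady-state trough Cmin,ss = C₀·f/(1−f) ≈ 11.095 × 0.0919/0.9081 ≈ 1.123 mg/L.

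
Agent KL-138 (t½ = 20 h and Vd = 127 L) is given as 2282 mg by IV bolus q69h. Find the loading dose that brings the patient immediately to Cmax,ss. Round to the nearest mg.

f = (1/2)^(69/20) ≈ 0.091505; accumulation ratio R = 1/(1−f) ≈ 1.10072.
Loading dose to hit Cmax,ss on first dose: D_load = D_maint·R ≈ 2282 × 1.10072 ≈ 2511.84 mg.

2512 mg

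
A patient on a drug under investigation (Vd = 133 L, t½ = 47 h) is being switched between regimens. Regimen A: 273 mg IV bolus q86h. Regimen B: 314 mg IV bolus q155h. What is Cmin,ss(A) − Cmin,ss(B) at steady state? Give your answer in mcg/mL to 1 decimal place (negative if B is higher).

0.5 mcg/mL

Regimen A: f = (1/2)^(86/47) ≈ 0.2813; Cmin,ss = (273/133)·f/(1−f) ≈ 0.803 mcg/mL.
Regimen B: f = (1/2)^(155/47) ≈ 0.1017; Cmin,ss = (314/133)·f/(1−f) ≈ 0.267 mcg/mL.
Difference ≈ 0.803 − 0.267 ≈ 0.536 mcg/mL.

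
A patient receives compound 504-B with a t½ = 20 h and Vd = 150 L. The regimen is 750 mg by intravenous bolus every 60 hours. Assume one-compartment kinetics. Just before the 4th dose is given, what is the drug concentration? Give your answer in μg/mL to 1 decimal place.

0.7 μg/mL

f = (1/2)^(τ/t½) = (1/2)^(60/20) ≈ 0.1250.
C₀ = D/Vd = 750/150 ≈ 5.000 μg/mL.
Before the 4th dose, 3 doses have been given. Superposition: Cmin = C₀·(f + f² + … + f^3).
≈ 5.000 × (0.1250 + 0.0156 + 0.0020) ≈ 5.000 × 0.1426 ≈ 0.713 μg/mL.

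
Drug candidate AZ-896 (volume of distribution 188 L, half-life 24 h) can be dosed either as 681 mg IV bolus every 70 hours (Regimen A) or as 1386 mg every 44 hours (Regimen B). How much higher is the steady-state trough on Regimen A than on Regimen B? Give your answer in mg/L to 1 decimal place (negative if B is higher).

Regimen A: f = (1/2)^(70/24) ≈ 0.1324; Cmin,ss = (681/188)·f/(1−f) ≈ 0.553 mg/L.
Regimen B: f = (1/2)^(44/24) ≈ 0.2806; Cmin,ss = (1386/188)·f/(1−f) ≈ 2.876 mg/L.
Difference ≈ 0.553 − 2.876 ≈ -2.323 mg/L.

-2.3 mg/L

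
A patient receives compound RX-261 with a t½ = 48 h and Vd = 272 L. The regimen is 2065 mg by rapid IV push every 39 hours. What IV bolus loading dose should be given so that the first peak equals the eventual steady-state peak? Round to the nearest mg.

4796 mg

f = (1/2)^(39/48) ≈ 0.569394; accumulation ratio R = 1/(1−f) ≈ 2.32231.
Loading dose to hit Cmax,ss on first dose: D_load = D_maint·R ≈ 2065 × 2.32231 ≈ 4795.57 mg.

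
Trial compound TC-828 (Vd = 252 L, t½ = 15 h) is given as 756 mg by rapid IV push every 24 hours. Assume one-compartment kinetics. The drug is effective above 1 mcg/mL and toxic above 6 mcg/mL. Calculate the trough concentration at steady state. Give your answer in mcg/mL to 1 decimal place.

1.5 mcg/mL

τ/t½ = 24/15 ≈ 1.6, so fraction remaining f = (1/2)^(24/15) ≈ 0.3299.
Single-dose peak C₀ = D/Vd = 756/252 ≈ 3.000 mcg/mL.
Steady-state trough Cmin,ss = C₀·f/(1−f) ≈ 3.000 × 0.3299/0.6701 ≈ 1.477 mcg/mL.
Trough 1.5 mcg/mL vs MEC 1 mcg/mL: adequate.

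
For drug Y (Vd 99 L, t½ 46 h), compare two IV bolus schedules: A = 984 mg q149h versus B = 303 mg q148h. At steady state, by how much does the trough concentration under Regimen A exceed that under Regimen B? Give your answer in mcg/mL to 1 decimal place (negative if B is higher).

0.8 mcg/mL

Regimen A: f = (1/2)^(149/46) ≈ 0.1059; Cmin,ss = (984/99)·f/(1−f) ≈ 1.177 mcg/mL.
Regimen B: f = (1/2)^(148/46) ≈ 0.1075; Cmin,ss = (303/99)·f/(1−f) ≈ 0.369 mcg/mL.
Difference ≈ 1.177 − 0.369 ≈ 0.808 mcg/mL.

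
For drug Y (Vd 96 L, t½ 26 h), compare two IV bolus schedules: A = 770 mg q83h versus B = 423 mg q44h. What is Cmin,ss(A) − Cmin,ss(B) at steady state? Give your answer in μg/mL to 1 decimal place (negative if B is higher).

Regimen A: f = (1/2)^(83/26) ≈ 0.1094; Cmin,ss = (770/96)·f/(1−f) ≈ 0.985 μg/mL.
Regimen B: f = (1/2)^(44/26) ≈ 0.3094; Cmin,ss = (423/96)·f/(1−f) ≈ 1.974 μg/mL.
Difference ≈ 0.985 − 1.974 ≈ -0.989 μg/mL.

-1.0 μg/mL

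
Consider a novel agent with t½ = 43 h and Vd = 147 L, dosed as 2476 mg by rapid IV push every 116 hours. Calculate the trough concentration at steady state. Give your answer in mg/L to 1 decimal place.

3.1 mg/L

Over one 116-h interval, 116/43 ≈ 2.6977 half-lives elapse, leaving f ≈ 0.1541 of each dose.
Each bolus raises the concentration by D/Vd = 2476/147 ≈ 16.844 mg/L.
Steady-state trough Cmin,ss = C₀·f/(1−f) ≈ 16.844 × 0.1541/0.8459 ≈ 3.069 mg/L.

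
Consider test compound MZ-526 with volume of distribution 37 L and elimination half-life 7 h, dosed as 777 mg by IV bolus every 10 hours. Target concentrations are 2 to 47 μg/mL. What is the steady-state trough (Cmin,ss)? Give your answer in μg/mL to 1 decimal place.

12.4 μg/mL

Over one 10-h interval, 10/7 ≈ 1.4286 half-lives elapse, leaving f ≈ 0.3715 of each dose.
At steady state, accumulation factor R = 1/(1 − e^(−kτ)) ≈ 1.5911.
Single-dose peak C₀ = D/Vd = 777/37 ≈ 21.000 μg/mL.
Steady-state peak Cmax,ss = C₀·R ≈ 21.000 × 1.5911 ≈ 33.413 μg/mL.
One interval later, Cmin,ss = Cmax,ss·e^(−kτ) ≈ 33.413 × 0.3715 ≈ 12.413 μg/mL.
Trough 12.4 μg/mL vs MEC 2 μg/mL: adequate.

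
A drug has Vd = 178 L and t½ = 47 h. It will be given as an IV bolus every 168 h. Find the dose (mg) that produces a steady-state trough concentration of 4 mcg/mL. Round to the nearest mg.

7770 mg

τ/t½ = 168/47 ≈ 3.5745, so f = (1/2)^(168/47) ≈ 0.083942.
Cmin,ss = (D/Vd)·f/(1−f), so D = Cmin,ss·Vd·(1−f)/f.
D = 4 × 178 × (1−f)/f ≈ 4 × 178 × 10.91299 ≈ 7770.05 mg.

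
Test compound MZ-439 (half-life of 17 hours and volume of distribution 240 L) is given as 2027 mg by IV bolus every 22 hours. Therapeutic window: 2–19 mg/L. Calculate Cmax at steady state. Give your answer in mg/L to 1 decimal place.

Over one 22-h interval, 22/17 ≈ 1.2941 half-lives elapse, leaving f ≈ 0.4078 of each dose.
Accumulation ratio R = 1/(1 − f) ≈ 1/0.5922 ≈ 1.6886.
Each bolus raises the concentration by D/Vd = 2027/240 ≈ 8.446 mg/L.
Cmax,ss = C₀/(1 − f) ≈ 8.446/0.5922 ≈ 14.262 mg/L.
Peak 14.3 mg/L vs MTC 19 mg/L: below toxic threshold.

14.3 mg/L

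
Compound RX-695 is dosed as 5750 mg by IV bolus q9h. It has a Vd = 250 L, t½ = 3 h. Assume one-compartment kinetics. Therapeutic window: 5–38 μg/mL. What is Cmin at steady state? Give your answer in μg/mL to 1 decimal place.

3.3 μg/mL

τ = 9 h = 3 half-lives, so f = (1/2)^3 = 0.125.
At steady state, R = 1/(1 − 0.125) = 8/7.
Single-dose peak C₀ = D/Vd = 5750/250 = 23 μg/mL.
Steady-state peak Cmax,ss = C₀·R = 23 × 8/7 ≈ 26.286 μg/mL.
Steady-state trough Cmin,ss = Cmax,ss·f ≈ 26.286 × 0.125 ≈ 3.286 μg/mL.
Trough 3.3 μg/mL vs MEC 5 μg/mL: subtherapeutic.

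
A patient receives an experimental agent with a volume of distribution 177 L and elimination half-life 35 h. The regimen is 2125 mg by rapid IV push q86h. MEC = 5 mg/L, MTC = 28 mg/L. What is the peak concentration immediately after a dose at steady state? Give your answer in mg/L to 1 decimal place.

k = ln2/t½ = ln2/35 ≈ 0.019804 h⁻¹; fraction remaining f = e^(−kτ) = e^(−0.019804×86) ≈ 0.1821.
At steady state, accumulation factor R = 1/(1 − e^(−kτ)) ≈ 1.2226.
Each bolus raises the concentration by D/Vd = 2125/177 ≈ 12.006 mg/L.
Steady-state peak Cmax,ss = C₀·R ≈ 12.006 × 1.2226 ≈ 14.679 mg/L.
Peak 14.7 mg/L vs MTC 28 mg/L: below toxic threshold.

14.7 mg/L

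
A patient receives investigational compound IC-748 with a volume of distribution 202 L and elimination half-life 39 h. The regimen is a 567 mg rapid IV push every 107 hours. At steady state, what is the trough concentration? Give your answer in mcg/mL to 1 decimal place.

0.5 mcg/mL

Over one 107-h interval, 107/39 ≈ 2.7436 half-lives elapse, leaving f ≈ 0.1493 of each dose.
Each bolus raises the concentration by D/Vd = 567/202 ≈ 2.807 mcg/mL.
Steady-state trough Cmin,ss = C₀·f/(1−f) ≈ 2.807 × 0.1493/0.8507 ≈ 0.493 mcg/mL.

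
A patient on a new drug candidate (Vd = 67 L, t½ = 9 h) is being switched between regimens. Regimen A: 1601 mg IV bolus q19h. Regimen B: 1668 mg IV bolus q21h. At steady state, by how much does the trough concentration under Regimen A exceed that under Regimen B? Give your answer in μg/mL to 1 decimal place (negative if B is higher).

Regimen A: f = (1/2)^(19/9) ≈ 0.2315; Cmin,ss = (1601/67)·f/(1−f) ≈ 7.198 μg/mL.
Regimen B: f = (1/2)^(21/9) ≈ 0.1984; Cmin,ss = (1668/67)·f/(1−f) ≈ 6.162 μg/mL.
Difference ≈ 7.198 − 6.162 ≈ 1.036 μg/mL.

1.0 μg/mL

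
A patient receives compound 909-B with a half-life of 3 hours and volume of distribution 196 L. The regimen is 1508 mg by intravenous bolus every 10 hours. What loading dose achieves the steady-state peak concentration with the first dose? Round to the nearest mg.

1674 mg

f = (1/2)^(10/3) ≈ 0.099213; accumulation ratio R = 1/(1−f) ≈ 1.11014.
Loading dose to hit Cmax,ss on first dose: D_load = D_maint·R ≈ 1508 × 1.11014 ≈ 1674.09 mg.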